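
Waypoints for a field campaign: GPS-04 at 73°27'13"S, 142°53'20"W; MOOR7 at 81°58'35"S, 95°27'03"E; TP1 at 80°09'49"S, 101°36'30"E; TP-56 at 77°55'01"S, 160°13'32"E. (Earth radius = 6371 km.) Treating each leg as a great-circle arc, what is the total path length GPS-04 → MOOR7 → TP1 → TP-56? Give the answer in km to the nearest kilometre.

GPS-04: φ = -73.45361°, λ = -142.88889°
MOOR7: φ = -81.97639°, λ = +95.45083°
TP1: φ = -80.16361°, λ = +101.60833°
TP-56: φ = -77.91694°, λ = +160.22556°
GPS-04→MOOR7: c = 0.380873 rad, d = 2426.54 km
MOOR7→TP1: c = 0.035724 rad, d = 227.60 km
TP1→TP-56: c = 0.189529 rad, d = 1207.49 km
Total = 2426.54 + 227.60 + 1207.49 = 3861.63 km

3862 km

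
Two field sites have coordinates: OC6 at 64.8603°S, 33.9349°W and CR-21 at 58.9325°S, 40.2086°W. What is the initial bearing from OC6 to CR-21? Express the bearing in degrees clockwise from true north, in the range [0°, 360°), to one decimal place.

Δλ = -6.2737°
y = sin Δλ · cos φ₂ = -0.056393
x = cos φ₁ sin φ₂ − sin φ₁ cos φ₂ cos Δλ = 0.100477
θ = atan2(y, x) = -29.3032° → 330.6968° (mod 360°)

330.7°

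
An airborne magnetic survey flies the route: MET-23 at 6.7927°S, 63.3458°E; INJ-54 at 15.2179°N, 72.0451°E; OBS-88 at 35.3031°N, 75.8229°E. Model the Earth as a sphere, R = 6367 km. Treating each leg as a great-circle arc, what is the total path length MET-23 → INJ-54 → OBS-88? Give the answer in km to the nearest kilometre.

MET-23→INJ-54: c = 0.412574 rad, d = 2626.86 km
INJ-54→OBS-88: c = 0.355502 rad, d = 2263.48 km
Total = 2626.86 + 2263.48 = 4890.34 km

4890 km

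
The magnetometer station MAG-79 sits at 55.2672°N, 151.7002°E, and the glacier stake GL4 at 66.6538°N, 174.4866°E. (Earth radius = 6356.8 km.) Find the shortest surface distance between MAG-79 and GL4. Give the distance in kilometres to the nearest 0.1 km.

1741.8 km

Δφ = 11.3866°,  Δλ = 22.7864°
a = sin²(Δφ/2) + cos φ₁ cos φ₂ sin²(Δλ/2) = 0.018652
c = 2·arcsin(√a) = 0.274001 rad = 15.6991°
d = R·c = 6356.8 × 0.274001 = 1741.8 km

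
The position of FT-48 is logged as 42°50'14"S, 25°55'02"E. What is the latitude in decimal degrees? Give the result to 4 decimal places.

42.8372°S

42° + 50′/60 + 14″/3600 = 42 + 0.83333 + 0.00389 = 42.8372°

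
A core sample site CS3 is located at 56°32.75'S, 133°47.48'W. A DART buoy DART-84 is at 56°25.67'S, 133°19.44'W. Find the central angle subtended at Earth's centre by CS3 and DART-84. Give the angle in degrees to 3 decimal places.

CS3: φ = -56.54583°, λ = -133.79133°
DART-84: φ = -56.42783°, λ = -133.32400°
Δφ = 0.1180°,  Δλ = 0.4673°
a = sin²(Δφ/2) + cos φ₁ cos φ₂ sin²(Δλ/2) = 0.000006
c = 2·arcsin(√a) = 0.004952 rad = 0.2837°

0.284°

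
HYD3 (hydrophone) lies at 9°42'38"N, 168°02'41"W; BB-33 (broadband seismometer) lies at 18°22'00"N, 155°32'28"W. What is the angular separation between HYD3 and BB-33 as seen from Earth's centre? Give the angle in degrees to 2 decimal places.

14.89°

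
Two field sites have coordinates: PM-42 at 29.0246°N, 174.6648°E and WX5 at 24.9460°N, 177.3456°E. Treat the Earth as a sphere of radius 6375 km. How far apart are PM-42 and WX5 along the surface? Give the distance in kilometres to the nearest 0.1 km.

525.9 km

Δφ = -4.0786°,  Δλ = 2.6808°
a = sin²(Δφ/2) + cos φ₁ cos φ₂ sin²(Δλ/2) = 0.001700
c = 2·arcsin(√a) = 0.082489 rad = 4.7262°
d = R·c = 6375 × 0.082489 = 525.9 km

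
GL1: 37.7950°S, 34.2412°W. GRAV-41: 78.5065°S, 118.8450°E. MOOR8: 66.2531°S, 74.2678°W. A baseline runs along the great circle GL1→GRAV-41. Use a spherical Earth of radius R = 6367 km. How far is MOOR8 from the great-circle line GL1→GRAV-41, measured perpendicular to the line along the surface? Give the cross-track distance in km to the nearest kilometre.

2020 km

δ₁₃ = central angle GL1→MOOR8 = 0.635756 rad  (haversine)
θ₁₃ = bearing GL1→MOOR8 = 205.860°,  θ₁₂ = bearing GL1→GRAV-41 = 174.169°
dₓₜ = R·arcsin(sin δ₁₃ · sin(θ₁₃ − θ₁₂)) = 6367·arcsin(0.59379·sin(31.690°)) = 2019.783 km
|dₓₜ| = 2019.783 km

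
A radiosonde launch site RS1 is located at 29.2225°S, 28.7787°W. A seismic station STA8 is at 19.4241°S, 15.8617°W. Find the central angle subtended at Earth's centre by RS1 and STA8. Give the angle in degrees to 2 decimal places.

15.29°

Δφ = 9.7984°,  Δλ = 12.9170°
a = sin²(Δφ/2) + cos φ₁ cos φ₂ sin²(Δλ/2) = 0.017707
c = 2·arcsin(√a) = 0.266930 rad = 15.2940°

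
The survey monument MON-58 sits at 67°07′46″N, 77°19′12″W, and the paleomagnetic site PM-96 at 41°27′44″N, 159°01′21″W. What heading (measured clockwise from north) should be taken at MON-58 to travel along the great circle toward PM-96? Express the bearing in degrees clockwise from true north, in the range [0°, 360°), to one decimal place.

MON-58: φ = +67.12944°, λ = -77.32000°
PM-96: φ = +41.46222°, λ = -159.02250°
Δλ = -81.7025°
y = sin Δλ · cos φ₂ = -0.741548
x = cos φ₁ sin φ₂ − sin φ₁ cos φ₂ cos Δλ = 0.157690
θ = atan2(y, x) = -77.9949° → 282.0051° (mod 360°)

282.0°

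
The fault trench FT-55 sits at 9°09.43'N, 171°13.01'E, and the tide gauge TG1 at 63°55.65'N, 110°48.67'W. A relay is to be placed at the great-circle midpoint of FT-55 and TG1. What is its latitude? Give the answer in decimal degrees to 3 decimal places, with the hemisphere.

42.318°N

FT-55: φ = +9.15717°, λ = +171.21683°
TG1: φ = +63.92750°, λ = -110.81117°
Bx = cos φ₂ cos Δλ = 0.091589,  By = cos φ₂ sin Δλ = 0.429859
φₘ = atan2(sin φ₁ + sin φ₂, √((cos φ₁ + Bx)² + By²)) = 42.31765°
λₘ = λ₁ + atan2(By, cos φ₁ + Bx) = -167.05865°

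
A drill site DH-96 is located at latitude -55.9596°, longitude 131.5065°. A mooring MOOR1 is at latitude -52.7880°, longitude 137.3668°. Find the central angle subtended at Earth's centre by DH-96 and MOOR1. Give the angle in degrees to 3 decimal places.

Δφ = 3.1716°,  Δλ = 5.8603°
a = sin²(Δφ/2) + cos φ₁ cos φ₂ sin²(Δλ/2) = 0.001650
c = 2·arcsin(√a) = 0.081274 rad = 4.6567°

4.657°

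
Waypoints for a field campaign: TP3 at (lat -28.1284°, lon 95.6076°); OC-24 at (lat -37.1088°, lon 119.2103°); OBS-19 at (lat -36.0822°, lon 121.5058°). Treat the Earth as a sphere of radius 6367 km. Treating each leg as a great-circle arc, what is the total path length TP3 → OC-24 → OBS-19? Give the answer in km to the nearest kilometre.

2650 km

TP3→OC-24: c = 0.379348 rad, d = 2415.31 km
OC-24→OBS-19: c = 0.036818 rad, d = 234.42 km
Total = 2415.31 + 234.42 = 2649.73 km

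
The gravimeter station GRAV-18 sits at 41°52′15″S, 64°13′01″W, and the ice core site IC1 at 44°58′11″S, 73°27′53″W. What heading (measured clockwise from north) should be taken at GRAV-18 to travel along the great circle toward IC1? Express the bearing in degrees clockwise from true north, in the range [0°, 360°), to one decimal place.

242.1°

GRAV-18: φ = -41.87083°, λ = -64.21694°
IC1: φ = -44.96972°, λ = -73.46472°
Δλ = -9.2478°
y = sin Δλ · cos φ₂ = -0.113695
x = cos φ₁ sin φ₂ − sin φ₁ cos φ₂ cos Δλ = -0.060197
θ = atan2(y, x) = -117.8994° → 242.1006° (mod 360°)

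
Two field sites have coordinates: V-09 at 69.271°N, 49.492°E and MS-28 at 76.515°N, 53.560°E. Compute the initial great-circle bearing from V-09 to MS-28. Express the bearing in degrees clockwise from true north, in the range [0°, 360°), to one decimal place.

7.4°

Δλ = 4.0680°
y = sin Δλ · cos φ₂ = 0.016543
x = cos φ₁ sin φ₂ − sin φ₁ cos φ₂ cos Δλ = 0.126645
θ = atan2(y, x) = 7.4420° → 7.4420° (mod 360°)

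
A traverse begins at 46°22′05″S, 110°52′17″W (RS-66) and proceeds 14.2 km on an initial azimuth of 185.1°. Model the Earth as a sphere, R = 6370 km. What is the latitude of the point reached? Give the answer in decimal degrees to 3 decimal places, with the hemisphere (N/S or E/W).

RS-66: φ = -46.36806°, λ = -110.87139°
δ = d/R = 14.2/6370 = 0.002229 rad
φ₂ = arcsin(sin φ₁ cos δ + cos φ₁ sin δ cos θ)
   = arcsin(-0.72379·1.00000 + 0.69002·0.00223·-0.99604) = -46.49527°
λ₂ = λ₁ + atan2(sin θ sin δ cos φ₁, cos δ − sin φ₁ sin φ₂) = -110.88788°

46.495°S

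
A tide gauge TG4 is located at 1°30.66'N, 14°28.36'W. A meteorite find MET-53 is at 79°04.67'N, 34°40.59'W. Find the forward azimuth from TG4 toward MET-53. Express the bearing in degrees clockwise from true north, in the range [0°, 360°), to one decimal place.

356.2°

TG4: φ = +1.51100°, λ = -14.47267°
MET-53: φ = +79.07783°, λ = -34.67650°
Δλ = -20.2038°
y = sin Δλ · cos φ₂ = -0.065437
x = cos φ₁ sin φ₂ − sin φ₁ cos φ₂ cos Δλ = 0.976855
θ = atan2(y, x) = -3.8324° → 356.1676° (mod 360°)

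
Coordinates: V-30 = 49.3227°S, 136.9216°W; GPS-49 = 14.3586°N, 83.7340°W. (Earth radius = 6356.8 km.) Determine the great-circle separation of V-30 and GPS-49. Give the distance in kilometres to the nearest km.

Δφ = 63.6813°,  Δλ = 53.1876°
a = sin²(Δφ/2) + cos φ₁ cos φ₂ sin²(Δλ/2) = 0.404859
c = 2·arcsin(√a) = 1.379347 rad = 79.0308°
d = R·c = 6356.8 × 1.379347 = 8768.2 km

8768 km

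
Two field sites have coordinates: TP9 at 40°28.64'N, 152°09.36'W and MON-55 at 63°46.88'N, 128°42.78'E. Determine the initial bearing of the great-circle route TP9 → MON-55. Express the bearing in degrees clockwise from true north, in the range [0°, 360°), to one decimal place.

325.4°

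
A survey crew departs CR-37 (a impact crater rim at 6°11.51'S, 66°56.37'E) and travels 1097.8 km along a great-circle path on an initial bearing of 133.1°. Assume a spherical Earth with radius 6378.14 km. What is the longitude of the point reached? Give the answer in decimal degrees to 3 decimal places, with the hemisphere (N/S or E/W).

CR-37: φ = -6.19183°, λ = +66.93950°
δ = d/R = 1097.8/6378.14 = 0.172119 rad
φ₂ = arcsin(sin φ₁ cos δ + cos φ₁ sin δ cos θ)
   = arcsin(-0.10786·0.98522 + 0.99417·0.17127·-0.68327) = -12.86214°
λ₂ = λ₁ + atan2(sin θ sin δ cos φ₁, cos δ − sin φ₁ sin φ₂) = 74.30936°

74.309°E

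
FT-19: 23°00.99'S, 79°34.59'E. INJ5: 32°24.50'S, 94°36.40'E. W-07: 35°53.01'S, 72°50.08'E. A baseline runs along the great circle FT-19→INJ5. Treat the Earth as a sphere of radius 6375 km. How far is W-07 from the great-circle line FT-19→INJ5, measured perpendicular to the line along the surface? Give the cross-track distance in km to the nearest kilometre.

1513 km

FT-19: φ = -23.01650°, λ = +79.57650°
INJ5: φ = -32.40833°, λ = +94.60667°
W-07: φ = -35.88350°, λ = +72.83467°
δ₁₃ = central angle FT-19→W-07 = 0.246661 rad  (haversine)
θ₁₃ = bearing FT-19→W-07 = 202.927°,  θ₁₂ = bearing FT-19→INJ5 = 128.552°
dₓₜ = R·arcsin(sin δ₁₃ · sin(θ₁₃ − θ₁₂)) = 6375·arcsin(0.24417·sin(74.374°)) = 1513.205 km
|dₓₜ| = 1513.205 km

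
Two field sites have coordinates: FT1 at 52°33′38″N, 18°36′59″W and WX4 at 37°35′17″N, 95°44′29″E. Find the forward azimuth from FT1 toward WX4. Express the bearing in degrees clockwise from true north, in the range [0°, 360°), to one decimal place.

FT1: φ = +52.56056°, λ = -18.61639°
WX4: φ = +37.58806°, λ = +95.74139°
Δλ = 114.3578°
y = sin Δλ · cos φ₂ = 0.721882
x = cos φ₁ sin φ₂ − sin φ₁ cos φ₂ cos Δλ = 0.630314
θ = atan2(y, x) = 48.8741° → 48.8741° (mod 360°)

48.9°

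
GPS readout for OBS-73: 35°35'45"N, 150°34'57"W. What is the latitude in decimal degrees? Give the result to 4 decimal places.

35° + 35′/60 + 45″/3600 = 35 + 0.58333 + 0.01250 = 35.5958°

35.5958°N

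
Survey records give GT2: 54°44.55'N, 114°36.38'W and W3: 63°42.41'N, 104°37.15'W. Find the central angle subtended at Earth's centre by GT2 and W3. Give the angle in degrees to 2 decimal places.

10.29°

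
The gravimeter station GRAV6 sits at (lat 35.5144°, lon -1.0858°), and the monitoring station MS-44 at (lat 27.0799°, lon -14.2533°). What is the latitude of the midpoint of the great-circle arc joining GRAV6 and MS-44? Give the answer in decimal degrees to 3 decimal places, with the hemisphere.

Bx = cos φ₂ cos Δλ = 0.866963,  By = cos φ₂ sin Δλ = -0.202826
φₘ = atan2(sin φ₁ + sin φ₂, √((cos φ₁ + Bx)² + By²)) = 31.46534°
λₘ = λ₁ + atan2(By, cos φ₁ + Bx) = -7.96599°

31.465°N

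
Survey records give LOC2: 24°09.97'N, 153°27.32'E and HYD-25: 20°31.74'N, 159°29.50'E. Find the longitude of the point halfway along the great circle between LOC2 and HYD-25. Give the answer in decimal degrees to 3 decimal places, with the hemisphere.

LOC2: φ = +24.16617°, λ = +153.45533°
HYD-25: φ = +20.52900°, λ = +159.49167°
Bx = cos φ₂ cos Δλ = 0.931302,  By = cos φ₂ sin Δλ = 0.098481
φₘ = atan2(sin φ₁ + sin φ₂, √((cos φ₁ + Bx)² + By²)) = 22.37556°
λₘ = λ₁ + atan2(By, cos φ₁ + Bx) = 156.51293°

156.513°E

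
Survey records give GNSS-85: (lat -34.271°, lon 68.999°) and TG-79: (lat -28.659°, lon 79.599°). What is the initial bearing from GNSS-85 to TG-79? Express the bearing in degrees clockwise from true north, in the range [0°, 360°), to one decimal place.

61.0°

Δλ = 10.6000°
y = sin Δλ · cos φ₂ = 0.161415
x = cos φ₁ sin φ₂ − sin φ₁ cos φ₂ cos Δλ = 0.089359
θ = atan2(y, x) = 61.0311° → 61.0311° (mod 360°)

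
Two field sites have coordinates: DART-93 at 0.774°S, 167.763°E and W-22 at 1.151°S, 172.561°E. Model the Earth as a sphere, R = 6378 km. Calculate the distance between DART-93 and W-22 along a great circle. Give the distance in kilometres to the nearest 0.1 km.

535.7 km

Δφ = -0.3770°,  Δλ = 4.7980°
a = sin²(Δφ/2) + cos φ₁ cos φ₂ sin²(Δλ/2) = 0.001762
c = 2·arcsin(√a) = 0.083987 rad = 4.8121°
d = R·c = 6378 × 0.083987 = 535.7 km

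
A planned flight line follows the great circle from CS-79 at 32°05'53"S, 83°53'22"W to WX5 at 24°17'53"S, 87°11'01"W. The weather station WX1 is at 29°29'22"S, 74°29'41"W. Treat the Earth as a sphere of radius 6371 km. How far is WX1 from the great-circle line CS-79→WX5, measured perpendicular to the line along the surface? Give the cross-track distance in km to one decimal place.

CS-79: φ = -32.09806°, λ = -83.88944°
WX5: φ = -24.29806°, λ = -87.18361°
WX1: φ = -29.48944°, λ = -74.49472°
δ₁₃ = central angle CS-79→WX1 = 0.147964 rad  (haversine)
θ₁₃ = bearing CS-79→WX1 = 74.536°,  θ₁₂ = bearing CS-79→WX5 = 338.785°
dₓₜ = R·arcsin(sin δ₁₃ · sin(θ₁₃ − θ₁₂)) = 6371·arcsin(0.14742·sin(-264.249°)) = 937.899 km
|dₓₜ| = 937.899 km

937.9 km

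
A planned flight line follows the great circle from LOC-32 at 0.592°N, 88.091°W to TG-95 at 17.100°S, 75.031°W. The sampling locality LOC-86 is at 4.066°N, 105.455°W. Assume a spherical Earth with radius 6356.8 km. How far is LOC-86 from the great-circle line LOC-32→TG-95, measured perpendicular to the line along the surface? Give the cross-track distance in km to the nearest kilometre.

δ₁₃ = central angle LOC-32→LOC-86 = 0.308772 rad  (haversine)
θ₁₃ = bearing LOC-32→LOC-86 = 281.592°,  θ₁₂ = bearing LOC-32→TG-95 = 144.576°
dₓₜ = R·arcsin(sin δ₁₃ · sin(θ₁₃ − θ₁₂)) = 6356.8·arcsin(0.30389·sin(137.016°)) = 1326.660 km
|dₓₜ| = 1326.660 km

1327 km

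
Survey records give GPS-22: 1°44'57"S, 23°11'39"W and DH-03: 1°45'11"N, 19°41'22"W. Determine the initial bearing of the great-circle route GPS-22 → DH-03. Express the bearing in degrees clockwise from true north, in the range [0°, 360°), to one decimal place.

45.0°

GPS-22: φ = -1.74917°, λ = -23.19417°
DH-03: φ = +1.75306°, λ = -19.68944°
Δλ = 3.5047°
y = sin Δλ · cos φ₂ = 0.061102
x = cos φ₁ sin φ₂ − sin φ₁ cos φ₂ cos Δλ = 0.061030
θ = atan2(y, x) = 45.0338° → 45.0338° (mod 360°)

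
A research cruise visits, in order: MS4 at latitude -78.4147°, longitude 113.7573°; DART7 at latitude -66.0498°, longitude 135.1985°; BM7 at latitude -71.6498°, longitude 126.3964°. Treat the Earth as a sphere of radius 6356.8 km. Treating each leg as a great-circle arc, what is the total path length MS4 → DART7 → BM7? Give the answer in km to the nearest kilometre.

2243 km

MS4→DART7: c = 0.240741 rad, d = 1530.34 km
DART7→BM7: c = 0.112110 rad, d = 712.66 km
Total = 1530.34 + 712.66 = 2243.00 km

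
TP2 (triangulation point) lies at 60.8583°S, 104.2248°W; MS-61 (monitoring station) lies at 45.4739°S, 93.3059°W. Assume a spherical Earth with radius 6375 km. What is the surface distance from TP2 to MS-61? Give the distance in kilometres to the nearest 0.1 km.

Δφ = 15.3844°,  Δλ = 10.9189°
a = sin²(Δφ/2) + cos φ₁ cos φ₂ sin²(Δλ/2) = 0.021007
c = 2·arcsin(√a) = 0.290902 rad = 16.6674°
d = R·c = 6375 × 0.290902 = 1854.5 km

1854.5 km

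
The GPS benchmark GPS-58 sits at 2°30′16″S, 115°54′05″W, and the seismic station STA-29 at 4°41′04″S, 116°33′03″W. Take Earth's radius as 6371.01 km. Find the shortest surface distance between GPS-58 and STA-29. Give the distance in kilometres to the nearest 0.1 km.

252.9 km

GPS-58: φ = -2.50444°, λ = -115.90139°
STA-29: φ = -4.68444°, λ = -116.55083°
Δφ = -2.1800°,  Δλ = -0.6494°
a = sin²(Δφ/2) + cos φ₁ cos φ₂ sin²(Δλ/2) = 0.000394
c = 2·arcsin(√a) = 0.039694 rad = 2.2743°
d = R·c = 6371.01 × 0.039694 = 252.9 km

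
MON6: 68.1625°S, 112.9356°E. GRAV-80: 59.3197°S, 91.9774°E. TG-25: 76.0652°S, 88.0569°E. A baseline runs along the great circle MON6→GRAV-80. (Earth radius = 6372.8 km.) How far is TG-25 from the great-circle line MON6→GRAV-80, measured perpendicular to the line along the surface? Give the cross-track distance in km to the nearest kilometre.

1204 km

δ₁₃ = central angle MON6→TG-25 = 0.189013 rad  (haversine)
θ₁₃ = bearing MON6→TG-25 = 212.630°,  θ₁₂ = bearing MON6→GRAV-80 = 303.846°
dₓₜ = R·arcsin(sin δ₁₃ · sin(θ₁₃ − θ₁₂)) = 6372.8·arcsin(0.18789·sin(-91.216°)) = -1204.267 km
|dₓₜ| = 1204.267 km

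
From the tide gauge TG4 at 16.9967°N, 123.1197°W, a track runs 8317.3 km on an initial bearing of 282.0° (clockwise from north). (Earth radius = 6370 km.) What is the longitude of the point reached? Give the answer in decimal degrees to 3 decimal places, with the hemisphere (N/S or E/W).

158.372°E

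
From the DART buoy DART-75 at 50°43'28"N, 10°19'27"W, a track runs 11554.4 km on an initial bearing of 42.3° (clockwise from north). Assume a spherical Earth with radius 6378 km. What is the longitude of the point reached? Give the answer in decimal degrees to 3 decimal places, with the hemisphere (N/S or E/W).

DART-75: φ = +50.72444°, λ = -10.32417°
δ = d/R = 11554.4/6378 = 1.811602 rad
φ₂ = arcsin(sin φ₁ cos δ + cos φ₁ sin δ cos θ)
   = arcsin(0.77411·-0.23849 + 0.63305·0.97115·0.73963) = 15.67020°
λ₂ = λ₁ + atan2(sin θ sin δ cos φ₁, cos δ − sin φ₁ sin φ₂) = 126.92404°

126.924°E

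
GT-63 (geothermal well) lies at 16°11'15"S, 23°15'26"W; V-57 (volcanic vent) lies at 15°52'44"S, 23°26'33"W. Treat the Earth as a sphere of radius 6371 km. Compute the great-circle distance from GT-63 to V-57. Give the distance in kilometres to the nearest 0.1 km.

39.6 km

GT-63: φ = -16.18750°, λ = -23.25722°
V-57: φ = -15.87889°, λ = -23.44250°
Δφ = 0.3086°,  Δλ = -0.1853°
a = sin²(Δφ/2) + cos φ₁ cos φ₂ sin²(Δλ/2) = 0.000010
c = 2·arcsin(√a) = 0.006219 rad = 0.3563°
d = R·c = 6371 × 0.006219 = 39.6 km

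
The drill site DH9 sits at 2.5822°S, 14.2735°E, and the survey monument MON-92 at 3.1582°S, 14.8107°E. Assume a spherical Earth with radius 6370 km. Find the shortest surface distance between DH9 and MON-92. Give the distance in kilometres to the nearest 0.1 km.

87.5 km

Δφ = -0.5760°,  Δλ = 0.5372°
a = sin²(Δφ/2) + cos φ₁ cos φ₂ sin²(Δλ/2) = 0.000047
c = 2·arcsin(√a) = 0.013739 rad = 0.7872°
d = R·c = 6370 × 0.013739 = 87.5 km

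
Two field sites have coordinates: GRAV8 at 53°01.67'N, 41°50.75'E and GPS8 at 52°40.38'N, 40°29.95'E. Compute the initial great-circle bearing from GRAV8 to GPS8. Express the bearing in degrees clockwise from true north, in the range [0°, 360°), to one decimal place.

247.0°

GRAV8: φ = +53.02783°, λ = +41.84583°
GPS8: φ = +52.67300°, λ = +40.49917°
Δλ = -1.3467°
y = sin Δλ · cos φ₂ = -0.014251
x = cos φ₁ sin φ₂ − sin φ₁ cos φ₂ cos Δλ = -0.006059
θ = atan2(y, x) = -113.0347° → 246.9653° (mod 360°)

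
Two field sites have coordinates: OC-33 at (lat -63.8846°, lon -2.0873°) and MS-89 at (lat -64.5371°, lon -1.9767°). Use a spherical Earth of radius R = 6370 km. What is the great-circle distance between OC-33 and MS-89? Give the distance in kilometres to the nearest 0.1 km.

72.7 km

Δφ = -0.6525°,  Δλ = 0.1106°
a = sin²(Δφ/2) + cos φ₁ cos φ₂ sin²(Δλ/2) = 0.000033
c = 2·arcsin(√a) = 0.011419 rad = 0.6543°
d = R·c = 6370 × 0.011419 = 72.7 km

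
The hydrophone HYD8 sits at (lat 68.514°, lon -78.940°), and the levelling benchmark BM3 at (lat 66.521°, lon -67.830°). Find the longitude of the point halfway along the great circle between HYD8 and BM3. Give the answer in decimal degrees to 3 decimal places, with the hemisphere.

Bx = cos φ₂ cos Δλ = 0.390946,  By = cos φ₂ sin Δλ = 0.076771
φₘ = atan2(sin φ₁ + sin φ₂, √((cos φ₁ + Bx)² + By²)) = 67.61247°
λₘ = λ₁ + atan2(By, cos φ₁ + Bx) = -73.15080°

73.151°W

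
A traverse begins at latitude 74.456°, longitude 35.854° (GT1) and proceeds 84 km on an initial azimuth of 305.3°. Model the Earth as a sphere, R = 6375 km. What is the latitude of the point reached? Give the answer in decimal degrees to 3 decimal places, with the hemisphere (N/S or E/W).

74.880°N

δ = d/R = 84/6375 = 0.013176 rad
φ₂ = arcsin(sin φ₁ cos δ + cos φ₁ sin δ cos θ)
   = arcsin(0.96342·0.99991 + 0.26798·0.01318·0.57786) = 74.88001°
λ₂ = λ₁ + atan2(sin θ sin δ cos φ₁, cos δ − sin φ₁ sin φ₂) = 33.49124°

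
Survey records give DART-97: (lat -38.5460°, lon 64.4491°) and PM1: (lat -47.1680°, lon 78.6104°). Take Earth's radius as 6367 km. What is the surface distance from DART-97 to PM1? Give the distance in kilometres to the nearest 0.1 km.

Δφ = -8.6220°,  Δλ = 14.1613°
a = sin²(Δφ/2) + cos φ₁ cos φ₂ sin²(Δλ/2) = 0.013730
c = 2·arcsin(√a) = 0.234888 rad = 13.4581°
d = R·c = 6367 × 0.234888 = 1495.5 km

1495.5 km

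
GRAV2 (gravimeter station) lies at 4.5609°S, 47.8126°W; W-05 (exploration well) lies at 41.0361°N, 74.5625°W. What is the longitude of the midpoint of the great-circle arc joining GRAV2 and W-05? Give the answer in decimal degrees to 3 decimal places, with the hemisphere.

Bx = cos φ₂ cos Δλ = 0.673571,  By = cos φ₂ sin Δλ = -0.339506
φₘ = atan2(sin φ₁ + sin φ₂, √((cos φ₁ + Bx)² + By²)) = 18.70166°
λₘ = λ₁ + atan2(By, cos φ₁ + Bx) = -59.30136°

59.301°W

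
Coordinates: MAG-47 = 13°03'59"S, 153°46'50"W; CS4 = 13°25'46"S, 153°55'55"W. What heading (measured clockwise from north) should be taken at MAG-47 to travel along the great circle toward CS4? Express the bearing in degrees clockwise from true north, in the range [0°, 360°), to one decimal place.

202.1°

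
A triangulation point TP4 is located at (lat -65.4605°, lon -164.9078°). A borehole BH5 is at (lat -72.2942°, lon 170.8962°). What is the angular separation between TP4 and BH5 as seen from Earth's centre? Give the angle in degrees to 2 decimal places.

Δφ = -6.8337°,  Δλ = -24.1960°
a = sin²(Δφ/2) + cos φ₁ cos φ₂ sin²(Δλ/2) = 0.009100
c = 2·arcsin(√a) = 0.191083 rad = 10.9483°

10.95°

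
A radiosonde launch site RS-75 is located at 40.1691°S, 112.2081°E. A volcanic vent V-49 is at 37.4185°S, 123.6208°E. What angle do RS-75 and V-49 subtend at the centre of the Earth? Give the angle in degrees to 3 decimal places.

9.303°

Δφ = 2.7506°,  Δλ = 11.4127°
a = sin²(Δφ/2) + cos φ₁ cos φ₂ sin²(Δλ/2) = 0.006576
c = 2·arcsin(√a) = 0.162364 rad = 9.3028°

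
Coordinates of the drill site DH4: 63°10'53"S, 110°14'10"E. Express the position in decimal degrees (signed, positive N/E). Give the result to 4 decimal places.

-63.1814°, +110.2361°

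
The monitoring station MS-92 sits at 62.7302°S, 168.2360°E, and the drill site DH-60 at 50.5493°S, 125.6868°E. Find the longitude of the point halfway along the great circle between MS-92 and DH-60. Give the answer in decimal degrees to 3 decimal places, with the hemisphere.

143.351°E

Bx = cos φ₂ cos Δλ = 0.468108,  By = cos φ₂ sin Δλ = -0.429682
φₘ = atan2(sin φ₁ + sin φ₂, √((cos φ₁ + Bx)² + By²)) = -58.41944°
λₘ = λ₁ + atan2(By, cos φ₁ + Bx) = 143.35062°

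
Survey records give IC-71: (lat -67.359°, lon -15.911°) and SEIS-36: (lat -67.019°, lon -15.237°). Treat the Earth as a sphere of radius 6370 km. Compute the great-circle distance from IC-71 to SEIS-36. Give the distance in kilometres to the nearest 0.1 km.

47.7 km

Δφ = 0.3400°,  Δλ = 0.6740°
a = sin²(Δφ/2) + cos φ₁ cos φ₂ sin²(Δλ/2) = 0.000014
c = 2·arcsin(√a) = 0.007484 rad = 0.4288°
d = R·c = 6370 × 0.007484 = 47.7 km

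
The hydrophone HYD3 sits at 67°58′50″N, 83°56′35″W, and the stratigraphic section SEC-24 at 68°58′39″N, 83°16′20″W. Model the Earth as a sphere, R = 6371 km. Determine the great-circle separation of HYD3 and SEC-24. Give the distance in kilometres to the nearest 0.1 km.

114.2 km

HYD3: φ = +67.98056°, λ = -83.94306°
SEC-24: φ = +68.97750°, λ = -83.27222°
Δφ = 0.9969°,  Δλ = 0.6708°
a = sin²(Δφ/2) + cos φ₁ cos φ₂ sin²(Δλ/2) = 0.000080
c = 2·arcsin(√a) = 0.017922 rad = 1.0269°
d = R·c = 6371 × 0.017922 = 114.2 km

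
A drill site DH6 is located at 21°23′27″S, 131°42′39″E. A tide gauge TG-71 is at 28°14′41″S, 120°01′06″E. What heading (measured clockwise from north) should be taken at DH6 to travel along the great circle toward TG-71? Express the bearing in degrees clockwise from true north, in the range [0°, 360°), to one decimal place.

234.8°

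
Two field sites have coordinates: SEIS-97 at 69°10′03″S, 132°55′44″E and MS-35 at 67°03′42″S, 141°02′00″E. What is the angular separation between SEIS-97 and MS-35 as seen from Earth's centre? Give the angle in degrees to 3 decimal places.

3.678°

SEIS-97: φ = -69.16750°, λ = +132.92889°
MS-35: φ = -67.06167°, λ = +141.03333°
Δφ = 2.1058°,  Δλ = 8.1044°
a = sin²(Δφ/2) + cos φ₁ cos φ₂ sin²(Δλ/2) = 0.001030
c = 2·arcsin(√a) = 0.064193 rad = 3.6780°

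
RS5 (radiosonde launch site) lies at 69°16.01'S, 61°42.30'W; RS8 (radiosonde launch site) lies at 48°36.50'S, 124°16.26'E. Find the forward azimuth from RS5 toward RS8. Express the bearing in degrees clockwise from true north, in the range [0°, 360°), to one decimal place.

RS5: φ = -69.26683°, λ = -61.70500°
RS8: φ = -48.60833°, λ = +124.27100°
Δλ = -174.0240°
y = sin Δλ · cos φ₂ = -0.068839
x = cos φ₁ sin φ₂ − sin φ₁ cos φ₂ cos Δλ = -0.880608
θ = atan2(y, x) = -175.5302° → 184.4698° (mod 360°)

184.5°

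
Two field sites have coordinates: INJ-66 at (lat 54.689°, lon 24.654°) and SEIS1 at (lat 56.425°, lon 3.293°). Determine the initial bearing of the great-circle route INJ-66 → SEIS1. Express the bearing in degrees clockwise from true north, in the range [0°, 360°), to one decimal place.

286.9°

Δλ = -21.3610°
y = sin Δλ · cos φ₂ = -0.201437
x = cos φ₁ sin φ₂ − sin φ₁ cos φ₂ cos Δλ = 0.061296
θ = atan2(y, x) = -73.0753° → 286.9247° (mod 360°)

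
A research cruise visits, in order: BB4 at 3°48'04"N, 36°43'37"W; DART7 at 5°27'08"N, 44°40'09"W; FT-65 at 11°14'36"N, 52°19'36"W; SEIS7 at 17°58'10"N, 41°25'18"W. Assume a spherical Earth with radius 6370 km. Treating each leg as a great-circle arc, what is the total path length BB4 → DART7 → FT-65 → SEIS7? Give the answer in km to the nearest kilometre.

3349 km

BB4: φ = +3.80111°, λ = -36.72694°
DART7: φ = +5.45222°, λ = -44.66917°
FT-65: φ = +11.24333°, λ = -52.32667°
SEIS7: φ = +17.96944°, λ = -41.42167°
BB4→DART7: c = 0.141134 rad, d = 899.02 km
DART7→FT-65: c = 0.166388 rad, d = 1059.89 km
FT-65→SEIS7: c = 0.218286 rad, d = 1390.48 km
Total = 899.02 + 1059.89 + 1390.48 = 3349.40 km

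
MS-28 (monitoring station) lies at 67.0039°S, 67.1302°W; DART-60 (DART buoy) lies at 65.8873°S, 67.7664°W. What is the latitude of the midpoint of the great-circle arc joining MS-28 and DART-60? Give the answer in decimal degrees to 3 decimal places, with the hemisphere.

Bx = cos φ₂ cos Δλ = 0.408508,  By = cos φ₂ sin Δλ = -0.004536
φₘ = atan2(sin φ₁ + sin φ₂, √((cos φ₁ + Bx)² + By²)) = -66.44592°
λₘ = λ₁ + atan2(By, cos φ₁ + Bx) = -67.45541°

66.446°S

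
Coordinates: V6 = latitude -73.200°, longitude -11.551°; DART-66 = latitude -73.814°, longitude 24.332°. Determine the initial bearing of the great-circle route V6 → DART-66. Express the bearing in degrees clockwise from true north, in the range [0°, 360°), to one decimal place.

110.6°

Δλ = 35.8830°
y = sin Δλ · cos φ₂ = 0.163388
x = cos φ₁ sin φ₂ − sin φ₁ cos φ₂ cos Δλ = -0.061362
θ = atan2(y, x) = 110.5841° → 110.5841° (mod 360°)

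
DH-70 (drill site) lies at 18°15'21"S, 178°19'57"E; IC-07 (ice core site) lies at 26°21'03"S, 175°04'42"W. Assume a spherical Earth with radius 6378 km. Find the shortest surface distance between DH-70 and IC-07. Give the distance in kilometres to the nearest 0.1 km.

DH-70: φ = -18.25583°, λ = +178.33250°
IC-07: φ = -26.35083°, λ = -175.07833°
Δφ = -8.0950°,  Δλ = 6.5892°
a = sin²(Δφ/2) + cos φ₁ cos φ₂ sin²(Δλ/2) = 0.007793
c = 2·arcsin(√a) = 0.176782 rad = 10.1289°
d = R·c = 6378 × 0.176782 = 1127.5 km

1127.5 km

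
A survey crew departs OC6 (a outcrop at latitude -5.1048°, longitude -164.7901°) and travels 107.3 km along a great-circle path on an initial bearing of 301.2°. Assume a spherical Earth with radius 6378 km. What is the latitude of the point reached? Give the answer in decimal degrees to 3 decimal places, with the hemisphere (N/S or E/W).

4.605°S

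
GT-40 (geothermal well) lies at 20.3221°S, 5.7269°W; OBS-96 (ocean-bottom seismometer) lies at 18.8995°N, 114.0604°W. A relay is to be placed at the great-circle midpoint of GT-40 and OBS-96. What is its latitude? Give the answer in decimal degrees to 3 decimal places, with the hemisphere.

Bx = cos φ₂ cos Δλ = -0.297590,  By = cos φ₂ sin Δλ = -0.898066
φₘ = atan2(sin φ₁ + sin φ₂, √((cos φ₁ + Bx)² + By²)) = -1.21487°
λₘ = λ₁ + atan2(By, cos φ₁ + Bx) = -60.24463°

1.215°S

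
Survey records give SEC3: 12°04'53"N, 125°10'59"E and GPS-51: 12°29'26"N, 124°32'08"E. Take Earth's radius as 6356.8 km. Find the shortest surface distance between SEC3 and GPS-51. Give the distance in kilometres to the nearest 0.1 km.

SEC3: φ = +12.08139°, λ = +125.18306°
GPS-51: φ = +12.49056°, λ = +124.53556°
Δφ = 0.4092°,  Δλ = -0.6475°
a = sin²(Δφ/2) + cos φ₁ cos φ₂ sin²(Δλ/2) = 0.000043
c = 2·arcsin(√a) = 0.013150 rad = 0.7535°
d = R·c = 6356.8 × 0.013150 = 83.6 km

83.6 km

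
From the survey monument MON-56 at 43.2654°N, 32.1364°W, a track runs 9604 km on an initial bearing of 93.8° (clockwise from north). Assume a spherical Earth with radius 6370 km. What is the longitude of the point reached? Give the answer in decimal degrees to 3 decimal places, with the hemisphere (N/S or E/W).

δ = d/R = 9604/6370 = 1.507692 rad
φ₂ = arcsin(sin φ₁ cos δ + cos φ₁ sin δ cos θ)
   = arcsin(0.68538·0.06306 + 0.72819·0.99801·-0.06627) = -0.28317°
λ₂ = λ₁ + atan2(sin θ sin δ cos φ₁, cos δ − sin φ₁ sin φ₂) = 52.62782°

52.628°E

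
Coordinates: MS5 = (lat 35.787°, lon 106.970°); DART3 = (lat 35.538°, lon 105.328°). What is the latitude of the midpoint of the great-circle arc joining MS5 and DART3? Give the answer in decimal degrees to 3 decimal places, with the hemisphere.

Bx = cos φ₂ cos Δλ = 0.813396,  By = cos φ₂ sin Δλ = -0.023317
φₘ = atan2(sin φ₁ + sin φ₂, √((cos φ₁ + Bx)² + By²)) = 35.66529°
λₘ = λ₁ + atan2(By, cos φ₁ + Bx) = 106.14772°

35.665°N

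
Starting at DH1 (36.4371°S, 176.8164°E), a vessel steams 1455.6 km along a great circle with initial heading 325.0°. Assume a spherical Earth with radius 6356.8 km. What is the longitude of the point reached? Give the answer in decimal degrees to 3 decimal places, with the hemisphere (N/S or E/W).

168.530°E

δ = d/R = 1455.6/6356.8 = 0.228983 rad
φ₂ = arcsin(sin φ₁ cos δ + cos φ₁ sin δ cos θ)
   = arcsin(-0.59394·0.97390 + 0.80451·0.22699·0.81915) = -25.39451°
λ₂ = λ₁ + atan2(sin θ sin δ cos φ₁, cos δ − sin φ₁ sin φ₂) = 168.53008°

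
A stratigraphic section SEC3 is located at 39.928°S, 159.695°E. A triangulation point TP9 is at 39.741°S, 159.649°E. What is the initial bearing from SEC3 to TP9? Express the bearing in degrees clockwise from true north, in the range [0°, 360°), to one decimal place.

Δλ = -0.0460°
y = sin Δλ · cos φ₂ = -0.000617
x = cos φ₁ sin φ₂ − sin φ₁ cos φ₂ cos Δλ = 0.003264
θ = atan2(y, x) = -10.7116° → 349.2884° (mod 360°)

349.3°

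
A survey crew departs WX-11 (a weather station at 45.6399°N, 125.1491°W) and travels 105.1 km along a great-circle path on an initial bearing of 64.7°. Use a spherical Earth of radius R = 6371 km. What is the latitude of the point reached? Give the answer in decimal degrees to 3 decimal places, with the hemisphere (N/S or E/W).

46.037°N

δ = d/R = 105.1/6371 = 0.016497 rad
φ₂ = arcsin(sin φ₁ cos δ + cos φ₁ sin δ cos θ)
   = arcsin(0.71496·0.99986 + 0.69917·0.01650·0.42736) = 46.03725°
λ₂ = λ₁ + atan2(sin θ sin δ cos φ₁, cos δ − sin φ₁ sin φ₂) = -123.91809°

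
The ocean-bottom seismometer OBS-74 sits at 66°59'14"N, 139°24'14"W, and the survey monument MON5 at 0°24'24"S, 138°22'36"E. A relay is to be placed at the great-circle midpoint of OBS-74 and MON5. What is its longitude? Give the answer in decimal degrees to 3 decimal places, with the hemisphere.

158.574°E

OBS-74: φ = +66.98722°, λ = -139.40389°
MON5: φ = -0.40667°, λ = +138.37667°
Bx = cos φ₂ cos Δλ = 0.135376,  By = cos φ₂ sin Δλ = -0.990769
φₘ = atan2(sin φ₁ + sin φ₂, √((cos φ₁ + Bx)² + By²)) = 39.14882°
λₘ = λ₁ + atan2(By, cos φ₁ + Bx) = 158.57407°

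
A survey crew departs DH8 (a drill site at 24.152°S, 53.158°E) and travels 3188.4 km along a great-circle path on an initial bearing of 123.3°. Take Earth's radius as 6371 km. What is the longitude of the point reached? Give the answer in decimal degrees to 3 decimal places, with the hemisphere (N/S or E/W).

83.224°E

δ = d/R = 3188.4/6371 = 0.500455 rad
φ₂ = arcsin(sin φ₁ cos δ + cos φ₁ sin δ cos θ)
   = arcsin(-0.40916·0.87736 + 0.91246·0.47982·-0.54902) = -36.82378°
λ₂ = λ₁ + atan2(sin θ sin δ cos φ₁, cos δ − sin φ₁ sin φ₂) = 83.22413°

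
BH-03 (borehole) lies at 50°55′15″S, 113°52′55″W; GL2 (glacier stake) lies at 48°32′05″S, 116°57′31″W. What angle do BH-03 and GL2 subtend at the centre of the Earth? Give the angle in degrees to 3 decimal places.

3.106°

BH-03: φ = -50.92083°, λ = -113.88194°
GL2: φ = -48.53472°, λ = -116.95861°
Δφ = 2.3861°,  Δλ = -3.0767°
a = sin²(Δφ/2) + cos φ₁ cos φ₂ sin²(Δλ/2) = 0.000734
c = 2·arcsin(√a) = 0.054205 rad = 3.1057°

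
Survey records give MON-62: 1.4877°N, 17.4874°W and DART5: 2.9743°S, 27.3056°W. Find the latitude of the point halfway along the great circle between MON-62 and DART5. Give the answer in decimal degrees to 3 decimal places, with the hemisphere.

0.746°S

Bx = cos φ₂ cos Δλ = 0.984026,  By = cos φ₂ sin Δλ = -0.170293
φₘ = atan2(sin φ₁ + sin φ₂, √((cos φ₁ + Bx)² + By²)) = -0.74604°
λₘ = λ₁ + atan2(By, cos φ₁ + Bx) = -22.39401°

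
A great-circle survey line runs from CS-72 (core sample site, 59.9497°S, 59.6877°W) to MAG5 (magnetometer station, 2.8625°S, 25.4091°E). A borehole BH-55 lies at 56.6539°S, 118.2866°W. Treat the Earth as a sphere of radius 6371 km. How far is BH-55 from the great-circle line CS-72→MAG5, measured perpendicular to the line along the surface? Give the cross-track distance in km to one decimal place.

δ₁₃ = central angle CS-72→BH-55 = 0.522647 rad  (haversine)
θ₁₃ = bearing CS-72→BH-55 = 250.039°,  θ₁₂ = bearing CS-72→MAG5 = 87.188°
dₓₜ = R·arcsin(sin δ₁₃ · sin(θ₁₃ − θ₁₂)) = 6371·arcsin(0.49918·sin(162.851°)) = 941.121 km
|dₓₜ| = 941.121 km

941.1 km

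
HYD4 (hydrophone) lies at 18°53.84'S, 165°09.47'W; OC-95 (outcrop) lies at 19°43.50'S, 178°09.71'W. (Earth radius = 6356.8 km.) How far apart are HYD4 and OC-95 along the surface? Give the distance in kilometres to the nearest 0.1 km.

1364.3 km

HYD4: φ = -18.89733°, λ = -165.15783°
OC-95: φ = -19.72500°, λ = -178.16183°
Δφ = -0.8277°,  Δλ = -13.0040°
a = sin²(Δφ/2) + cos φ₁ cos φ₂ sin²(Δλ/2) = 0.011472
c = 2·arcsin(√a) = 0.214627 rad = 12.2972°
d = R·c = 6356.8 × 0.214627 = 1364.3 km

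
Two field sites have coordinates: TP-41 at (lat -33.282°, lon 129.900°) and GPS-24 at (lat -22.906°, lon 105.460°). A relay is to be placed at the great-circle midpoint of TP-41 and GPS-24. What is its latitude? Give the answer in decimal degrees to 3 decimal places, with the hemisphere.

Bx = cos φ₂ cos Δλ = 0.838606,  By = cos φ₂ sin Δλ = -0.381114
φₘ = atan2(sin φ₁ + sin φ₂, √((cos φ₁ + Bx)² + By²)) = -28.64165°
λₘ = λ₁ + atan2(By, cos φ₁ + Bx) = 117.07859°

28.642°S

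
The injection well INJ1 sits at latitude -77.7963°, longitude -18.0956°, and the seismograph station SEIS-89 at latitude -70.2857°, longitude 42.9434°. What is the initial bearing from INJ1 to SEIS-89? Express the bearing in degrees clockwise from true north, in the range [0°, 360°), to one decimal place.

97.6°

Δλ = 61.0390°
y = sin Δλ · cos φ₂ = 0.295147
x = cos φ₁ sin φ₂ − sin φ₁ cos φ₂ cos Δλ = -0.039349
θ = atan2(y, x) = 97.5938° → 97.5938° (mod 360°)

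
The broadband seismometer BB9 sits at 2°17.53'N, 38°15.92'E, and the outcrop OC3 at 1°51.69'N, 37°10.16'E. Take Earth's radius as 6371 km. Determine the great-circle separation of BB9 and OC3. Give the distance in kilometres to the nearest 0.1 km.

130.9 km

BB9: φ = +2.29217°, λ = +38.26533°
OC3: φ = +1.86150°, λ = +37.16933°
Δφ = -0.4307°,  Δλ = -1.0960°
a = sin²(Δφ/2) + cos φ₁ cos φ₂ sin²(Δλ/2) = 0.000105
c = 2·arcsin(√a) = 0.020541 rad = 1.1769°
d = R·c = 6371 × 0.020541 = 130.9 km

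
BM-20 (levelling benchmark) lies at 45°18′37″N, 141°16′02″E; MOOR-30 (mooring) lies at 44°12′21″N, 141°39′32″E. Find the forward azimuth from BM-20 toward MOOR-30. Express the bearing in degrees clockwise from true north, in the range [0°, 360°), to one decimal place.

BM-20: φ = +45.31028°, λ = +141.26722°
MOOR-30: φ = +44.20583°, λ = +141.65889°
Δλ = 0.3917°
y = sin Δλ · cos φ₂ = 0.004900
x = cos φ₁ sin φ₂ − sin φ₁ cos φ₂ cos Δλ = -0.019263
θ = atan2(y, x) = 165.7277° → 165.7277° (mod 360°)

165.7°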